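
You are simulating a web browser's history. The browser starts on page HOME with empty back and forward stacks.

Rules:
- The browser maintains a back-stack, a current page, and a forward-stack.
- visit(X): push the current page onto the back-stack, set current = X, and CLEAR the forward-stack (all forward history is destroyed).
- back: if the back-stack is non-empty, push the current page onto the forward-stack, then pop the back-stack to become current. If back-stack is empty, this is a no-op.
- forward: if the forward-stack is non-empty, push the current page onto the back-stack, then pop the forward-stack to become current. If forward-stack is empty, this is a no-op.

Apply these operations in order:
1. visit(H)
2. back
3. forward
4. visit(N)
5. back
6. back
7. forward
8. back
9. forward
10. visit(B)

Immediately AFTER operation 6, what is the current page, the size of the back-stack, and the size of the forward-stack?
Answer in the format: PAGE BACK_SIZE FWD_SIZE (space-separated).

After 1 (visit(H)): cur=H back=1 fwd=0
After 2 (back): cur=HOME back=0 fwd=1
After 3 (forward): cur=H back=1 fwd=0
After 4 (visit(N)): cur=N back=2 fwd=0
After 5 (back): cur=H back=1 fwd=1
After 6 (back): cur=HOME back=0 fwd=2

HOME 0 2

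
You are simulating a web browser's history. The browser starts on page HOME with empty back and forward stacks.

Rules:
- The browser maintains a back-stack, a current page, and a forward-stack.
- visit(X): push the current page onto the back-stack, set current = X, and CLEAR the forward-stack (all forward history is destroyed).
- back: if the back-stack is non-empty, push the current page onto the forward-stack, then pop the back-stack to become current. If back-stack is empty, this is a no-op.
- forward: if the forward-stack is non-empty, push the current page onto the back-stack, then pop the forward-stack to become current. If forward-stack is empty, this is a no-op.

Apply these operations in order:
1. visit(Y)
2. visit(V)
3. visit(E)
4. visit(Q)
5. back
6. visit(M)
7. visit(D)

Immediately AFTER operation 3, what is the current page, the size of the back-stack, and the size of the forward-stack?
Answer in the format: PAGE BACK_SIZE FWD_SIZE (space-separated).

After 1 (visit(Y)): cur=Y back=1 fwd=0
After 2 (visit(V)): cur=V back=2 fwd=0
After 3 (visit(E)): cur=E back=3 fwd=0

E 3 0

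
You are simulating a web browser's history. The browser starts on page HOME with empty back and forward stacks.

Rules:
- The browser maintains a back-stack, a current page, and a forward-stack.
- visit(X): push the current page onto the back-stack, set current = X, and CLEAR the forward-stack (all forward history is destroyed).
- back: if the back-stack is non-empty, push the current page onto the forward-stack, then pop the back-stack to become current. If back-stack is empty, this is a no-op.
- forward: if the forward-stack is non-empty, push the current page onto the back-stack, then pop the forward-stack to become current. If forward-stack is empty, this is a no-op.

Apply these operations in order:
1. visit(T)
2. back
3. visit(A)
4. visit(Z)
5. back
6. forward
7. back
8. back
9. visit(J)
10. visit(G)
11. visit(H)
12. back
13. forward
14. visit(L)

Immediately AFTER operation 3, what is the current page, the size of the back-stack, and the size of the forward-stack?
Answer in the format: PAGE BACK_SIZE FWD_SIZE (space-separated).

After 1 (visit(T)): cur=T back=1 fwd=0
After 2 (back): cur=HOME back=0 fwd=1
After 3 (visit(A)): cur=A back=1 fwd=0

A 1 0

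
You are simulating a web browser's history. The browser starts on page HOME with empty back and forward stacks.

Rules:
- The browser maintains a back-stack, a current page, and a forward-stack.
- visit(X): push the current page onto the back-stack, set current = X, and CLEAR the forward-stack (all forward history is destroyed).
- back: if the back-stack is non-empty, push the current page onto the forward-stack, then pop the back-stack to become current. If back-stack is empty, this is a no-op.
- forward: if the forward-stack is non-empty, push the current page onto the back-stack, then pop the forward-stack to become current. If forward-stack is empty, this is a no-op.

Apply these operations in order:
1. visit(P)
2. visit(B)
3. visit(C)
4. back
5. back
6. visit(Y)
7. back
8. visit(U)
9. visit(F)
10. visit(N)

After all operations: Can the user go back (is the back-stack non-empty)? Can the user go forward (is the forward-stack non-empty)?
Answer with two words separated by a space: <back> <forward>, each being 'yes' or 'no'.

Answer: yes no

Derivation:
After 1 (visit(P)): cur=P back=1 fwd=0
After 2 (visit(B)): cur=B back=2 fwd=0
After 3 (visit(C)): cur=C back=3 fwd=0
After 4 (back): cur=B back=2 fwd=1
After 5 (back): cur=P back=1 fwd=2
After 6 (visit(Y)): cur=Y back=2 fwd=0
After 7 (back): cur=P back=1 fwd=1
After 8 (visit(U)): cur=U back=2 fwd=0
After 9 (visit(F)): cur=F back=3 fwd=0
After 10 (visit(N)): cur=N back=4 fwd=0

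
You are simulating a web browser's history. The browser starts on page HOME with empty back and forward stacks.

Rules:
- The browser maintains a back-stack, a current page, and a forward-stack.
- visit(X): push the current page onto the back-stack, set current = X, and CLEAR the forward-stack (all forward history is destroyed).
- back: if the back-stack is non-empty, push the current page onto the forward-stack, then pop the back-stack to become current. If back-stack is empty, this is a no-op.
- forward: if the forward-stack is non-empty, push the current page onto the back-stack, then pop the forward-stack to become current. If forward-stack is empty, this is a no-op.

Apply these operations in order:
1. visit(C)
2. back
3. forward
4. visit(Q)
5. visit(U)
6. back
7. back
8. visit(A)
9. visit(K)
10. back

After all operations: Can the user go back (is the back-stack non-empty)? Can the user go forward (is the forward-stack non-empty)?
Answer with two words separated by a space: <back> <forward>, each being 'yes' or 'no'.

After 1 (visit(C)): cur=C back=1 fwd=0
After 2 (back): cur=HOME back=0 fwd=1
After 3 (forward): cur=C back=1 fwd=0
After 4 (visit(Q)): cur=Q back=2 fwd=0
After 5 (visit(U)): cur=U back=3 fwd=0
After 6 (back): cur=Q back=2 fwd=1
After 7 (back): cur=C back=1 fwd=2
After 8 (visit(A)): cur=A back=2 fwd=0
After 9 (visit(K)): cur=K back=3 fwd=0
After 10 (back): cur=A back=2 fwd=1

Answer: yes yes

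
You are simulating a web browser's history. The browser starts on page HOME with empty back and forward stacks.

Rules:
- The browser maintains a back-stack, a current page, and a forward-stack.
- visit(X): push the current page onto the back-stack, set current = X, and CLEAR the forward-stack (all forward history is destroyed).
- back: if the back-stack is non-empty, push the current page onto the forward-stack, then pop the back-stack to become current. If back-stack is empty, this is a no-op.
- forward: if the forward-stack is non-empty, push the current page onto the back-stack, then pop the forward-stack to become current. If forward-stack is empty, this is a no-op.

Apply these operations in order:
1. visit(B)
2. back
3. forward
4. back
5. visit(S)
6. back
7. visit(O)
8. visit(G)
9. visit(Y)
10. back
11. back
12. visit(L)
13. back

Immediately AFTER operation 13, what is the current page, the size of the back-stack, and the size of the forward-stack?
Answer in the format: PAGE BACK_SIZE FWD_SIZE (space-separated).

After 1 (visit(B)): cur=B back=1 fwd=0
After 2 (back): cur=HOME back=0 fwd=1
After 3 (forward): cur=B back=1 fwd=0
After 4 (back): cur=HOME back=0 fwd=1
After 5 (visit(S)): cur=S back=1 fwd=0
After 6 (back): cur=HOME back=0 fwd=1
After 7 (visit(O)): cur=O back=1 fwd=0
After 8 (visit(G)): cur=G back=2 fwd=0
After 9 (visit(Y)): cur=Y back=3 fwd=0
After 10 (back): cur=G back=2 fwd=1
After 11 (back): cur=O back=1 fwd=2
After 12 (visit(L)): cur=L back=2 fwd=0
After 13 (back): cur=O back=1 fwd=1

O 1 1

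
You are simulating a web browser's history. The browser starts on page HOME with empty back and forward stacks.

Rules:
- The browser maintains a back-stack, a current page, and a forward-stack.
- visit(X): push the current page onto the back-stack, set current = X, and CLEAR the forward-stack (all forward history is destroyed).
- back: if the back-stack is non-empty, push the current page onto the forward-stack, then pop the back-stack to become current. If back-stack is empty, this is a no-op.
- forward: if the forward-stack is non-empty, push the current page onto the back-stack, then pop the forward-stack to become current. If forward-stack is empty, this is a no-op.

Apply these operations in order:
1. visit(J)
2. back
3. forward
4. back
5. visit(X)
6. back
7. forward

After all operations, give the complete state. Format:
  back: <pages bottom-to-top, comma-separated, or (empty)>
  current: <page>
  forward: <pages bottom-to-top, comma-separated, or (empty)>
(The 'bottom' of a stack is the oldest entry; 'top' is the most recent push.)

After 1 (visit(J)): cur=J back=1 fwd=0
After 2 (back): cur=HOME back=0 fwd=1
After 3 (forward): cur=J back=1 fwd=0
After 4 (back): cur=HOME back=0 fwd=1
After 5 (visit(X)): cur=X back=1 fwd=0
After 6 (back): cur=HOME back=0 fwd=1
After 7 (forward): cur=X back=1 fwd=0

Answer: back: HOME
current: X
forward: (empty)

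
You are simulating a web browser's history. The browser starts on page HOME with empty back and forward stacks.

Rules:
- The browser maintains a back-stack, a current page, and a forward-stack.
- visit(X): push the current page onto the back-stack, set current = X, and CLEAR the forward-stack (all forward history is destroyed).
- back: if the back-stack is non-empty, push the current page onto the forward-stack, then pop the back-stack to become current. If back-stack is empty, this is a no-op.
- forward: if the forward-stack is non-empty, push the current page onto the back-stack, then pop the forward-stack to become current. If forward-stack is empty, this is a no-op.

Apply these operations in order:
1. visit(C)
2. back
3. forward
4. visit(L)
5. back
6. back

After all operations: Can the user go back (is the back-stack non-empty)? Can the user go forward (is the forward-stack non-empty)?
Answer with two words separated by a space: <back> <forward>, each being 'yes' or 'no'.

Answer: no yes

Derivation:
After 1 (visit(C)): cur=C back=1 fwd=0
After 2 (back): cur=HOME back=0 fwd=1
After 3 (forward): cur=C back=1 fwd=0
After 4 (visit(L)): cur=L back=2 fwd=0
After 5 (back): cur=C back=1 fwd=1
After 6 (back): cur=HOME back=0 fwd=2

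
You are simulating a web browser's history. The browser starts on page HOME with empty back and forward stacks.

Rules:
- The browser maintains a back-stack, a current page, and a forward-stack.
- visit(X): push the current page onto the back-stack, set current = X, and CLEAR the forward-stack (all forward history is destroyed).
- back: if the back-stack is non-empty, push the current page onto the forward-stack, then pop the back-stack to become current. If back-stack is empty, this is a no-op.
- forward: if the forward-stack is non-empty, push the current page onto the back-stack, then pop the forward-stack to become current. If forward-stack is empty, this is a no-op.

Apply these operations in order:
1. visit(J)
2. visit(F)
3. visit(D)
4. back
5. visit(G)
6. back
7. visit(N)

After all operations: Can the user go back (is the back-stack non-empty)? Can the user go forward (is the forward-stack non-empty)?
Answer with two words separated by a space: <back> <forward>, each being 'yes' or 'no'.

Answer: yes no

Derivation:
After 1 (visit(J)): cur=J back=1 fwd=0
After 2 (visit(F)): cur=F back=2 fwd=0
After 3 (visit(D)): cur=D back=3 fwd=0
After 4 (back): cur=F back=2 fwd=1
After 5 (visit(G)): cur=G back=3 fwd=0
After 6 (back): cur=F back=2 fwd=1
After 7 (visit(N)): cur=N back=3 fwd=0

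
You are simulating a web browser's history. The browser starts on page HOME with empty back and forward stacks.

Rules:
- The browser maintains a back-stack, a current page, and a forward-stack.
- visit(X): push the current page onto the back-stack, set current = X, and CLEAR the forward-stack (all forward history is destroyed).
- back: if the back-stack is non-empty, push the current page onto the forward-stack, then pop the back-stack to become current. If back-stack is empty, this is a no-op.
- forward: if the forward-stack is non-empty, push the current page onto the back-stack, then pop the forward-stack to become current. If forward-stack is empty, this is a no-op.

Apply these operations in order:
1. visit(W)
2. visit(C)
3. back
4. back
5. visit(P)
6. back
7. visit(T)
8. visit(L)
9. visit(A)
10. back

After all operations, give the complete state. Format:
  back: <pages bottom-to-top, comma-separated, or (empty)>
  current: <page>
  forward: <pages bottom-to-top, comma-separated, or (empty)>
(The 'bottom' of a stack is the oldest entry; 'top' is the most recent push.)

Answer: back: HOME,T
current: L
forward: A

Derivation:
After 1 (visit(W)): cur=W back=1 fwd=0
After 2 (visit(C)): cur=C back=2 fwd=0
After 3 (back): cur=W back=1 fwd=1
After 4 (back): cur=HOME back=0 fwd=2
After 5 (visit(P)): cur=P back=1 fwd=0
After 6 (back): cur=HOME back=0 fwd=1
After 7 (visit(T)): cur=T back=1 fwd=0
After 8 (visit(L)): cur=L back=2 fwd=0
After 9 (visit(A)): cur=A back=3 fwd=0
After 10 (back): cur=L back=2 fwd=1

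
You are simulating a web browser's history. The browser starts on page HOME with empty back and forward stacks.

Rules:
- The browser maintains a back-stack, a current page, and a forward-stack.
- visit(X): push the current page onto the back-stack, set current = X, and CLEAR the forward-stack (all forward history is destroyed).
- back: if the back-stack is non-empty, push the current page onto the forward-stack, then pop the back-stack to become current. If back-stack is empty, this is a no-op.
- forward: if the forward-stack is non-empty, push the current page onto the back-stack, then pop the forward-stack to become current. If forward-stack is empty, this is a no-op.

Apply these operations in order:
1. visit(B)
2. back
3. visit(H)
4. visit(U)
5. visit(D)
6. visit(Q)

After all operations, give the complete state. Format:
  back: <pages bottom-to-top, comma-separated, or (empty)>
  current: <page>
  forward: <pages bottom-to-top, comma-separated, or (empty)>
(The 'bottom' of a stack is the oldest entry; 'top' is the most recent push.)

Answer: back: HOME,H,U,D
current: Q
forward: (empty)

Derivation:
After 1 (visit(B)): cur=B back=1 fwd=0
After 2 (back): cur=HOME back=0 fwd=1
After 3 (visit(H)): cur=H back=1 fwd=0
After 4 (visit(U)): cur=U back=2 fwd=0
After 5 (visit(D)): cur=D back=3 fwd=0
After 6 (visit(Q)): cur=Q back=4 fwd=0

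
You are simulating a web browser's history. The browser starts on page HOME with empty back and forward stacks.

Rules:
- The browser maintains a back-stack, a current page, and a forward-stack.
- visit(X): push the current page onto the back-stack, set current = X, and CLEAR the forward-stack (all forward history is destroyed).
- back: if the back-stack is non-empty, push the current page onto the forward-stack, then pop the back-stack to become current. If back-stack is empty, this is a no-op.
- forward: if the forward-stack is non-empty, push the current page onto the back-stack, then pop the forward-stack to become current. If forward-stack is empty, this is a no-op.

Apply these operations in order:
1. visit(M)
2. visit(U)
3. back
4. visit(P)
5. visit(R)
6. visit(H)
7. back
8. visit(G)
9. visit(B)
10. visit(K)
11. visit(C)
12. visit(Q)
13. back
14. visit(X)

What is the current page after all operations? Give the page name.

After 1 (visit(M)): cur=M back=1 fwd=0
After 2 (visit(U)): cur=U back=2 fwd=0
After 3 (back): cur=M back=1 fwd=1
After 4 (visit(P)): cur=P back=2 fwd=0
After 5 (visit(R)): cur=R back=3 fwd=0
After 6 (visit(H)): cur=H back=4 fwd=0
After 7 (back): cur=R back=3 fwd=1
After 8 (visit(G)): cur=G back=4 fwd=0
After 9 (visit(B)): cur=B back=5 fwd=0
After 10 (visit(K)): cur=K back=6 fwd=0
After 11 (visit(C)): cur=C back=7 fwd=0
After 12 (visit(Q)): cur=Q back=8 fwd=0
After 13 (back): cur=C back=7 fwd=1
After 14 (visit(X)): cur=X back=8 fwd=0

Answer: X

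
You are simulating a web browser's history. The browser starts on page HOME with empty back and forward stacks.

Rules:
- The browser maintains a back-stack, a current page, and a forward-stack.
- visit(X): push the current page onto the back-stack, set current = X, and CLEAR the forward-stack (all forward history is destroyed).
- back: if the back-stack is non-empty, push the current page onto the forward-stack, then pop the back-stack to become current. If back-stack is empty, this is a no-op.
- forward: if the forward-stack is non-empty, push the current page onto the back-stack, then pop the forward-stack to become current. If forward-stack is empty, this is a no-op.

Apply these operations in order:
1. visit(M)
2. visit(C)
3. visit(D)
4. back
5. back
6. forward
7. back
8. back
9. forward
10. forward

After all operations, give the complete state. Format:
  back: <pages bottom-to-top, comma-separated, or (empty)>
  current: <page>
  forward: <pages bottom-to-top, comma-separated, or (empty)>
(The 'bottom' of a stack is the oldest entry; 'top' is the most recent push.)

After 1 (visit(M)): cur=M back=1 fwd=0
After 2 (visit(C)): cur=C back=2 fwd=0
After 3 (visit(D)): cur=D back=3 fwd=0
After 4 (back): cur=C back=2 fwd=1
After 5 (back): cur=M back=1 fwd=2
After 6 (forward): cur=C back=2 fwd=1
After 7 (back): cur=M back=1 fwd=2
After 8 (back): cur=HOME back=0 fwd=3
After 9 (forward): cur=M back=1 fwd=2
After 10 (forward): cur=C back=2 fwd=1

Answer: back: HOME,M
current: C
forward: D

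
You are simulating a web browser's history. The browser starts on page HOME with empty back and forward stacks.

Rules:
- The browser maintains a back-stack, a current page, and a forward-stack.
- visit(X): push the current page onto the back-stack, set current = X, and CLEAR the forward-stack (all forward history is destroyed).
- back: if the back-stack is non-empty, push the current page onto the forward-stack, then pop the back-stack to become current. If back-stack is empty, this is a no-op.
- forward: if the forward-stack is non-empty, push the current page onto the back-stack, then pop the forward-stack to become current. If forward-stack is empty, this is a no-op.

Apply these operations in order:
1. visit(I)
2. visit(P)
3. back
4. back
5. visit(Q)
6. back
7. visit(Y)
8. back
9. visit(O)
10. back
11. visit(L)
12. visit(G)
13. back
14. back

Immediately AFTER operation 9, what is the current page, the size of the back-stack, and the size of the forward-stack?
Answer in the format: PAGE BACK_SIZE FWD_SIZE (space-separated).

After 1 (visit(I)): cur=I back=1 fwd=0
After 2 (visit(P)): cur=P back=2 fwd=0
After 3 (back): cur=I back=1 fwd=1
After 4 (back): cur=HOME back=0 fwd=2
After 5 (visit(Q)): cur=Q back=1 fwd=0
After 6 (back): cur=HOME back=0 fwd=1
After 7 (visit(Y)): cur=Y back=1 fwd=0
After 8 (back): cur=HOME back=0 fwd=1
After 9 (visit(O)): cur=O back=1 fwd=0

O 1 0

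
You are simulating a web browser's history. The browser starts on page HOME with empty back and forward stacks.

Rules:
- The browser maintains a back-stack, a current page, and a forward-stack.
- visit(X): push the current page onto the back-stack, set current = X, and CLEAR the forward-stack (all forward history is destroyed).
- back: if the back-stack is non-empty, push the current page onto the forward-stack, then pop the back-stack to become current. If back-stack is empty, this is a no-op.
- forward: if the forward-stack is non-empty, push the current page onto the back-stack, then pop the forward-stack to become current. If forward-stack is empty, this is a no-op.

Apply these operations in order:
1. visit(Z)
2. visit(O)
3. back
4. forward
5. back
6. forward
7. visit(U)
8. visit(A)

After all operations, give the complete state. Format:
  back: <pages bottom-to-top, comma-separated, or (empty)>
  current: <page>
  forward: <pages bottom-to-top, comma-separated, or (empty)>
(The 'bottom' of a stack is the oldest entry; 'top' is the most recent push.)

After 1 (visit(Z)): cur=Z back=1 fwd=0
After 2 (visit(O)): cur=O back=2 fwd=0
After 3 (back): cur=Z back=1 fwd=1
After 4 (forward): cur=O back=2 fwd=0
After 5 (back): cur=Z back=1 fwd=1
After 6 (forward): cur=O back=2 fwd=0
After 7 (visit(U)): cur=U back=3 fwd=0
After 8 (visit(A)): cur=A back=4 fwd=0

Answer: back: HOME,Z,O,U
current: A
forward: (empty)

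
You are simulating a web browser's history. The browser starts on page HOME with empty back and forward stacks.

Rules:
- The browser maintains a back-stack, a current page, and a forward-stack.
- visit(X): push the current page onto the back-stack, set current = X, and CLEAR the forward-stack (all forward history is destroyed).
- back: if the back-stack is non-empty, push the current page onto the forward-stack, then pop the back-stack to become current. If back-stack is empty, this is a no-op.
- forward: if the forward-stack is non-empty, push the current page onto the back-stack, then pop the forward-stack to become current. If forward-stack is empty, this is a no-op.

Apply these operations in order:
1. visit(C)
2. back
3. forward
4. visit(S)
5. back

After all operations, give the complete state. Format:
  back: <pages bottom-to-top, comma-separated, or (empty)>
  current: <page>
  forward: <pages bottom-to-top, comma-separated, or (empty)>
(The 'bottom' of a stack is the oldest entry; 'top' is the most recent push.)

Answer: back: HOME
current: C
forward: S

Derivation:
After 1 (visit(C)): cur=C back=1 fwd=0
After 2 (back): cur=HOME back=0 fwd=1
After 3 (forward): cur=C back=1 fwd=0
After 4 (visit(S)): cur=S back=2 fwd=0
After 5 (back): cur=C back=1 fwd=1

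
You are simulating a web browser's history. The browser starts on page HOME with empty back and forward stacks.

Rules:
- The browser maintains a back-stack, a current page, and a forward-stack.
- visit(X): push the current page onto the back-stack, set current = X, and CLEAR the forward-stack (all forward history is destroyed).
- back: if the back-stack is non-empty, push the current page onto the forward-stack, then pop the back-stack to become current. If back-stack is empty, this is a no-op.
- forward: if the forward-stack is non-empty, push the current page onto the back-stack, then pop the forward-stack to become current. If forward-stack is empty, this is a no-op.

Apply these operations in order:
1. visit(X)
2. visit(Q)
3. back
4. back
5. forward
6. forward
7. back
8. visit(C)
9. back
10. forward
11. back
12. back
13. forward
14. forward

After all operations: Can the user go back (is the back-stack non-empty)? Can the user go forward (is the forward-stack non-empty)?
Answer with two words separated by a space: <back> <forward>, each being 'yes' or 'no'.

After 1 (visit(X)): cur=X back=1 fwd=0
After 2 (visit(Q)): cur=Q back=2 fwd=0
After 3 (back): cur=X back=1 fwd=1
After 4 (back): cur=HOME back=0 fwd=2
After 5 (forward): cur=X back=1 fwd=1
After 6 (forward): cur=Q back=2 fwd=0
After 7 (back): cur=X back=1 fwd=1
After 8 (visit(C)): cur=C back=2 fwd=0
After 9 (back): cur=X back=1 fwd=1
After 10 (forward): cur=C back=2 fwd=0
After 11 (back): cur=X back=1 fwd=1
After 12 (back): cur=HOME back=0 fwd=2
After 13 (forward): cur=X back=1 fwd=1
After 14 (forward): cur=C back=2 fwd=0

Answer: yes no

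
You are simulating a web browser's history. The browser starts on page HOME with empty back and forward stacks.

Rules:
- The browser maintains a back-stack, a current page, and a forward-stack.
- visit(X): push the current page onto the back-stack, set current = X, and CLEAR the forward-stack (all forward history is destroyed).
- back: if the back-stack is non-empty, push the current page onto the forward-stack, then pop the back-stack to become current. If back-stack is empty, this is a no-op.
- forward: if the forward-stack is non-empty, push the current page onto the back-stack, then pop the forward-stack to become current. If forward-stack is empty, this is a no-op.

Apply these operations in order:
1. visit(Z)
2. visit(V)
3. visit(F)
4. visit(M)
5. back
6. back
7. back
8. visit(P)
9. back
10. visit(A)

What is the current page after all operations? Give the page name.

Answer: A

Derivation:
After 1 (visit(Z)): cur=Z back=1 fwd=0
After 2 (visit(V)): cur=V back=2 fwd=0
After 3 (visit(F)): cur=F back=3 fwd=0
After 4 (visit(M)): cur=M back=4 fwd=0
After 5 (back): cur=F back=3 fwd=1
After 6 (back): cur=V back=2 fwd=2
After 7 (back): cur=Z back=1 fwd=3
After 8 (visit(P)): cur=P back=2 fwd=0
After 9 (back): cur=Z back=1 fwd=1
After 10 (visit(A)): cur=A back=2 fwd=0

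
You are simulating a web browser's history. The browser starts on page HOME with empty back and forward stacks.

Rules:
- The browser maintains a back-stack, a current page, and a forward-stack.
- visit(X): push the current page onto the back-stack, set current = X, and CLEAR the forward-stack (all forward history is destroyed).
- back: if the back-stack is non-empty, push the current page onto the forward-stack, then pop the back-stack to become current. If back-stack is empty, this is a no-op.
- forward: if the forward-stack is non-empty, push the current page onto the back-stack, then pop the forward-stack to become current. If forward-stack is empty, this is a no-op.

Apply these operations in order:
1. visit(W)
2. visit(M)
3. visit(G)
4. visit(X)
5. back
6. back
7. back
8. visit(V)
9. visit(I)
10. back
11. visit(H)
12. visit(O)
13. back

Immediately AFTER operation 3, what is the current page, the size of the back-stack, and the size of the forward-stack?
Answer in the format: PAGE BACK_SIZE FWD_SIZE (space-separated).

After 1 (visit(W)): cur=W back=1 fwd=0
After 2 (visit(M)): cur=M back=2 fwd=0
After 3 (visit(G)): cur=G back=3 fwd=0

G 3 0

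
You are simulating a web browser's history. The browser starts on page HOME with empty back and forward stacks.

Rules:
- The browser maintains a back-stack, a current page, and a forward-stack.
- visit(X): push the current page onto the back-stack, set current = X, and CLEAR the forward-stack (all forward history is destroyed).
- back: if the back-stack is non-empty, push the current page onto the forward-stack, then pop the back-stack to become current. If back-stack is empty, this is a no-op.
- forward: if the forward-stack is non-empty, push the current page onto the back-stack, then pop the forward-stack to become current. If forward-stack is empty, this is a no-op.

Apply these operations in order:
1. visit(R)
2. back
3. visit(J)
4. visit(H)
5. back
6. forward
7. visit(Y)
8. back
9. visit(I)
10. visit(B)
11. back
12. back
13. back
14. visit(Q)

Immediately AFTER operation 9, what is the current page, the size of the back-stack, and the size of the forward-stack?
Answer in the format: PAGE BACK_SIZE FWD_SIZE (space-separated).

After 1 (visit(R)): cur=R back=1 fwd=0
After 2 (back): cur=HOME back=0 fwd=1
After 3 (visit(J)): cur=J back=1 fwd=0
After 4 (visit(H)): cur=H back=2 fwd=0
After 5 (back): cur=J back=1 fwd=1
After 6 (forward): cur=H back=2 fwd=0
After 7 (visit(Y)): cur=Y back=3 fwd=0
After 8 (back): cur=H back=2 fwd=1
After 9 (visit(I)): cur=I back=3 fwd=0

I 3 0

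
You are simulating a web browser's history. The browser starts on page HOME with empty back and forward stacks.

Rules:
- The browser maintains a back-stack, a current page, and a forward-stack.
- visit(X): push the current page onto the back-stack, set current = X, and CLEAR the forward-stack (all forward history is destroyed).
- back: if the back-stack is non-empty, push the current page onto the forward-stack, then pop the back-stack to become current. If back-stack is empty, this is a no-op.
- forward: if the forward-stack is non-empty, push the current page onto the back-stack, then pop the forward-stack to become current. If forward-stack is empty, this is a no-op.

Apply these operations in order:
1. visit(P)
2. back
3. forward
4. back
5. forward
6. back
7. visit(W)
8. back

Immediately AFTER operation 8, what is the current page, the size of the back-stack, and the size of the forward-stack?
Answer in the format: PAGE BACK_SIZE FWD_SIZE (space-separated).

After 1 (visit(P)): cur=P back=1 fwd=0
After 2 (back): cur=HOME back=0 fwd=1
After 3 (forward): cur=P back=1 fwd=0
After 4 (back): cur=HOME back=0 fwd=1
After 5 (forward): cur=P back=1 fwd=0
After 6 (back): cur=HOME back=0 fwd=1
After 7 (visit(W)): cur=W back=1 fwd=0
After 8 (back): cur=HOME back=0 fwd=1

HOME 0 1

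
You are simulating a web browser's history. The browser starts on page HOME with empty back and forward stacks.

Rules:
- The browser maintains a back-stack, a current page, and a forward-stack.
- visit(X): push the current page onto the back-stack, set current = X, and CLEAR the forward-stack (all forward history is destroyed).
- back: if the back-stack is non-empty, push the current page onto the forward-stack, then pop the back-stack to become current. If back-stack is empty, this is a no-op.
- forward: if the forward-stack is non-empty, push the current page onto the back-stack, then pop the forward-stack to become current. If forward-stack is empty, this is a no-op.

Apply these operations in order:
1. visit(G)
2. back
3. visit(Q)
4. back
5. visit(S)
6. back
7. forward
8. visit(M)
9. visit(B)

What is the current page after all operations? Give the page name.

Answer: B

Derivation:
After 1 (visit(G)): cur=G back=1 fwd=0
After 2 (back): cur=HOME back=0 fwd=1
After 3 (visit(Q)): cur=Q back=1 fwd=0
After 4 (back): cur=HOME back=0 fwd=1
After 5 (visit(S)): cur=S back=1 fwd=0
After 6 (back): cur=HOME back=0 fwd=1
After 7 (forward): cur=S back=1 fwd=0
After 8 (visit(M)): cur=M back=2 fwd=0
After 9 (visit(B)): cur=B back=3 fwd=0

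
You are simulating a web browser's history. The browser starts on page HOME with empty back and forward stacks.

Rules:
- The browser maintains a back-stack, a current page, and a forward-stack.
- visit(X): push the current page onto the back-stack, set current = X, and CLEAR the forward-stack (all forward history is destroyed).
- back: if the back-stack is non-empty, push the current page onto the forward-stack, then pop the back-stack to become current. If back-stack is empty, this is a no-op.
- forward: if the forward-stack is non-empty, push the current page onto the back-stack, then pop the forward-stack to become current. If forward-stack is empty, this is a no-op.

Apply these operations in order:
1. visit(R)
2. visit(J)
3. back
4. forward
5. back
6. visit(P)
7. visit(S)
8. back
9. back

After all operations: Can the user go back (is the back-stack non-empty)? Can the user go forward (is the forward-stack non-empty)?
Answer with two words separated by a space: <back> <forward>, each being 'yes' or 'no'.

After 1 (visit(R)): cur=R back=1 fwd=0
After 2 (visit(J)): cur=J back=2 fwd=0
After 3 (back): cur=R back=1 fwd=1
After 4 (forward): cur=J back=2 fwd=0
After 5 (back): cur=R back=1 fwd=1
After 6 (visit(P)): cur=P back=2 fwd=0
After 7 (visit(S)): cur=S back=3 fwd=0
After 8 (back): cur=P back=2 fwd=1
After 9 (back): cur=R back=1 fwd=2

Answer: yes yes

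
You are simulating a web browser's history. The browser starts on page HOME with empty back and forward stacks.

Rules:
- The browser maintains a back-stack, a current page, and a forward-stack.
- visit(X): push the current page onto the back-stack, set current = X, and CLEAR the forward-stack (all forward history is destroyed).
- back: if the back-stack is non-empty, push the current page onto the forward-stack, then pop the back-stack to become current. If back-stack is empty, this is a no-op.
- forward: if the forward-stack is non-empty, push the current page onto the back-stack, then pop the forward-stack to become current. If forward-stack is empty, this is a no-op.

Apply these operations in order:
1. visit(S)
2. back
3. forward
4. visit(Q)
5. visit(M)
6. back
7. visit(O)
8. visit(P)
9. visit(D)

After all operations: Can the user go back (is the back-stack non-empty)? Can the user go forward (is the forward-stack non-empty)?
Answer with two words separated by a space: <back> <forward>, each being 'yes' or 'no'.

Answer: yes no

Derivation:
After 1 (visit(S)): cur=S back=1 fwd=0
After 2 (back): cur=HOME back=0 fwd=1
After 3 (forward): cur=S back=1 fwd=0
After 4 (visit(Q)): cur=Q back=2 fwd=0
After 5 (visit(M)): cur=M back=3 fwd=0
After 6 (back): cur=Q back=2 fwd=1
After 7 (visit(O)): cur=O back=3 fwd=0
After 8 (visit(P)): cur=P back=4 fwd=0
After 9 (visit(D)): cur=D back=5 fwd=0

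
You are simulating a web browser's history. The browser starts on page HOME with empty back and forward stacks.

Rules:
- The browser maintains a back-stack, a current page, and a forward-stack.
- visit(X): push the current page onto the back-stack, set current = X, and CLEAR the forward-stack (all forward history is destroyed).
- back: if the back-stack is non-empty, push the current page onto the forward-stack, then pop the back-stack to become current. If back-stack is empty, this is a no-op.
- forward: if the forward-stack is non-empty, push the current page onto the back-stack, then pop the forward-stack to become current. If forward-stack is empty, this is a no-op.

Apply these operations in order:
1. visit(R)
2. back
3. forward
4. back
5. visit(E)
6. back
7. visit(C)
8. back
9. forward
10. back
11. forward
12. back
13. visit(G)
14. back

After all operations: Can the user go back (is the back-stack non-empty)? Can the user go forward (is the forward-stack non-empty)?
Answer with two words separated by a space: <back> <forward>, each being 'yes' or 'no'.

Answer: no yes

Derivation:
After 1 (visit(R)): cur=R back=1 fwd=0
After 2 (back): cur=HOME back=0 fwd=1
After 3 (forward): cur=R back=1 fwd=0
After 4 (back): cur=HOME back=0 fwd=1
After 5 (visit(E)): cur=E back=1 fwd=0
After 6 (back): cur=HOME back=0 fwd=1
After 7 (visit(C)): cur=C back=1 fwd=0
After 8 (back): cur=HOME back=0 fwd=1
After 9 (forward): cur=C back=1 fwd=0
After 10 (back): cur=HOME back=0 fwd=1
After 11 (forward): cur=C back=1 fwd=0
After 12 (back): cur=HOME back=0 fwd=1
After 13 (visit(G)): cur=G back=1 fwd=0
After 14 (back): cur=HOME back=0 fwd=1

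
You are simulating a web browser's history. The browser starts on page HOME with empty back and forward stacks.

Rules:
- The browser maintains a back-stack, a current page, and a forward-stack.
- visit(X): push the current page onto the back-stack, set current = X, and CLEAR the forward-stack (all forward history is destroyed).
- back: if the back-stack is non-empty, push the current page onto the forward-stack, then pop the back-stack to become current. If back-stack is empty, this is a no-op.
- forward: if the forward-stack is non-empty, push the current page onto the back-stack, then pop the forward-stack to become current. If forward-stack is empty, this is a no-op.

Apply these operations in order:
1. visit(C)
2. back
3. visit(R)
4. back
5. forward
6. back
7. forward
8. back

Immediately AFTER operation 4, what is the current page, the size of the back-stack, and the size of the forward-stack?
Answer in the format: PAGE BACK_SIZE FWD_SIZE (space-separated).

After 1 (visit(C)): cur=C back=1 fwd=0
After 2 (back): cur=HOME back=0 fwd=1
After 3 (visit(R)): cur=R back=1 fwd=0
After 4 (back): cur=HOME back=0 fwd=1

HOME 0 1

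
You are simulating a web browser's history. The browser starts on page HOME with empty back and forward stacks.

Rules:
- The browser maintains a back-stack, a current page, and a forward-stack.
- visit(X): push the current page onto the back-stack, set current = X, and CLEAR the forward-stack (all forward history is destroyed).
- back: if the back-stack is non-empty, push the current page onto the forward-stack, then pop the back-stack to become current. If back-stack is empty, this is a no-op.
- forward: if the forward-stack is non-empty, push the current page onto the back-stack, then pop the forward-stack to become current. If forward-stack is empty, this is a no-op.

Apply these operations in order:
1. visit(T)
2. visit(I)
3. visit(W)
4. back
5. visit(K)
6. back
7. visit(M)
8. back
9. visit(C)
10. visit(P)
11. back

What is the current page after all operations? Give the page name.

Answer: C

Derivation:
After 1 (visit(T)): cur=T back=1 fwd=0
After 2 (visit(I)): cur=I back=2 fwd=0
After 3 (visit(W)): cur=W back=3 fwd=0
After 4 (back): cur=I back=2 fwd=1
After 5 (visit(K)): cur=K back=3 fwd=0
After 6 (back): cur=I back=2 fwd=1
After 7 (visit(M)): cur=M back=3 fwd=0
After 8 (back): cur=I back=2 fwd=1
After 9 (visit(C)): cur=C back=3 fwd=0
After 10 (visit(P)): cur=P back=4 fwd=0
After 11 (back): cur=C back=3 fwd=1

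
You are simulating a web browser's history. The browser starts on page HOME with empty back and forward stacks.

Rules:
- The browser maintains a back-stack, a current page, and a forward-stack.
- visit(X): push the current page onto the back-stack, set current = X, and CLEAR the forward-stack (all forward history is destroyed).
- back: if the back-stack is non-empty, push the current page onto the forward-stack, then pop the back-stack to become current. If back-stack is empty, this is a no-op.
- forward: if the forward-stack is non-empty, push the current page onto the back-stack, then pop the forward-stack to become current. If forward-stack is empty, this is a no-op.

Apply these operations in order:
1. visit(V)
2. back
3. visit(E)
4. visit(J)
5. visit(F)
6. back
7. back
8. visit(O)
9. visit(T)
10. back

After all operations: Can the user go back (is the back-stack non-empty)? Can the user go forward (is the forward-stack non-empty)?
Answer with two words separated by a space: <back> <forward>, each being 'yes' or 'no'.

Answer: yes yes

Derivation:
After 1 (visit(V)): cur=V back=1 fwd=0
After 2 (back): cur=HOME back=0 fwd=1
After 3 (visit(E)): cur=E back=1 fwd=0
After 4 (visit(J)): cur=J back=2 fwd=0
After 5 (visit(F)): cur=F back=3 fwd=0
After 6 (back): cur=J back=2 fwd=1
After 7 (back): cur=E back=1 fwd=2
After 8 (visit(O)): cur=O back=2 fwd=0
After 9 (visit(T)): cur=T back=3 fwd=0
After 10 (back): cur=O back=2 fwd=1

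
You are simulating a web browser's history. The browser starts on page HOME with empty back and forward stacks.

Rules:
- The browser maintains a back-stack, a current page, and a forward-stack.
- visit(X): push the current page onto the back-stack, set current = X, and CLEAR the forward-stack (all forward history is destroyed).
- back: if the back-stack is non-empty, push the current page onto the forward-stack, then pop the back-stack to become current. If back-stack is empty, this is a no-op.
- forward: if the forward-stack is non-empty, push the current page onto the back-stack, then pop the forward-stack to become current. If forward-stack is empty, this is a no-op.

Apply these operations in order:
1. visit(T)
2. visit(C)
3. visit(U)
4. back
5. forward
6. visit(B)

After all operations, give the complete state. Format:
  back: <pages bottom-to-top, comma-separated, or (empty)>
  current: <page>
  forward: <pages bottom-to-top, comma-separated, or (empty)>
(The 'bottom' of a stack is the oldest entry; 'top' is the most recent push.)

After 1 (visit(T)): cur=T back=1 fwd=0
After 2 (visit(C)): cur=C back=2 fwd=0
After 3 (visit(U)): cur=U back=3 fwd=0
After 4 (back): cur=C back=2 fwd=1
After 5 (forward): cur=U back=3 fwd=0
After 6 (visit(B)): cur=B back=4 fwd=0

Answer: back: HOME,T,C,U
current: B
forward: (empty)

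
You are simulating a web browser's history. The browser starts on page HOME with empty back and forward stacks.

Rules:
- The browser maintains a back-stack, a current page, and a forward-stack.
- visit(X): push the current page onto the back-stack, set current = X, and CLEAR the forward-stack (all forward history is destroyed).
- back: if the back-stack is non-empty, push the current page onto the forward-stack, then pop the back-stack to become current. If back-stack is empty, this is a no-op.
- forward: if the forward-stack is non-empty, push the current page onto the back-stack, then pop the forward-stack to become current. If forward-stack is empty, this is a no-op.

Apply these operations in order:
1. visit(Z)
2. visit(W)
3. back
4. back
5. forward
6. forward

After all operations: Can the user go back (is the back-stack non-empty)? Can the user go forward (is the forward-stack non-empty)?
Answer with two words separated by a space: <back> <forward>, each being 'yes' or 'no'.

Answer: yes no

Derivation:
After 1 (visit(Z)): cur=Z back=1 fwd=0
After 2 (visit(W)): cur=W back=2 fwd=0
After 3 (back): cur=Z back=1 fwd=1
After 4 (back): cur=HOME back=0 fwd=2
After 5 (forward): cur=Z back=1 fwd=1
After 6 (forward): cur=W back=2 fwd=0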